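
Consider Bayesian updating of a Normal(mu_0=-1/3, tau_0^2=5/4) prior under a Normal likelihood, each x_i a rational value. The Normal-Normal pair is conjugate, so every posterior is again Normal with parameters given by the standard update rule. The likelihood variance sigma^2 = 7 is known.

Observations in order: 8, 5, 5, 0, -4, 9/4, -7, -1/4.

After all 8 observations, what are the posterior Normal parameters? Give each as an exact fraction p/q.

mu_0=107/204, tau_0^2=35/68

obs 1: x=8 → posterior Normal(92/99, 35/33)
obs 2: x=5 → posterior Normal(167/114, 35/38)
obs 3: x=5 → posterior Normal(242/129, 35/43)
obs 4: x=0 → posterior Normal(121/72, 35/48)
obs 5: x=-4 → posterior Normal(182/159, 35/53)
obs 6: x=9/4 → posterior Normal(863/696, 35/58)
obs 7: x=-7 → posterior Normal(443/756, 5/9)
obs 8: x=-1/4 → posterior Normal(107/204, 35/68)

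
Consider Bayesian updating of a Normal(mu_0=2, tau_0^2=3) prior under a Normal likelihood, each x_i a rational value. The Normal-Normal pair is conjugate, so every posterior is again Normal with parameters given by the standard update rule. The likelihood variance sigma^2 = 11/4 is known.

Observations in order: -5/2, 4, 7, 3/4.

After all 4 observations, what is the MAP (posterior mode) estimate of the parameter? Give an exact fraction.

133/59

obs 1: x=-5/2 → posterior Normal(-8/23, 33/23)
obs 2: x=4 → posterior Normal(8/7, 33/35)
obs 3: x=7 → posterior Normal(124/47, 33/47)
obs 4: x=3/4 → posterior Normal(133/59, 33/59)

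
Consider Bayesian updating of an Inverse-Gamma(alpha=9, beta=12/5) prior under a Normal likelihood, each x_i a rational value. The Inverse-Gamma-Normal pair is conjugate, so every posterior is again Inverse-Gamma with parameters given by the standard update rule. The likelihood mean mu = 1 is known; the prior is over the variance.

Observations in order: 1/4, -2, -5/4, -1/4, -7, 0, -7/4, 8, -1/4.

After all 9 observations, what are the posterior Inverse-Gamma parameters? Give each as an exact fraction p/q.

obs 1: x=1/4 → posterior Inverse-Gamma(19/2, 429/160)
obs 2: x=-2 → posterior Inverse-Gamma(10, 1149/160)
obs 3: x=-5/4 → posterior Inverse-Gamma(21/2, 777/80)
obs 4: x=-1/4 → posterior Inverse-Gamma(11, 1679/160)
obs 5: x=-7 → posterior Inverse-Gamma(23/2, 6799/160)
obs 6: x=0 → posterior Inverse-Gamma(12, 6879/160)
obs 7: x=-7/4 → posterior Inverse-Gamma(25/2, 1871/40)
obs 8: x=8 → posterior Inverse-Gamma(13, 2851/40)
obs 9: x=-1/4 → posterior Inverse-Gamma(27/2, 11529/160)

alpha=27/2, beta=11529/160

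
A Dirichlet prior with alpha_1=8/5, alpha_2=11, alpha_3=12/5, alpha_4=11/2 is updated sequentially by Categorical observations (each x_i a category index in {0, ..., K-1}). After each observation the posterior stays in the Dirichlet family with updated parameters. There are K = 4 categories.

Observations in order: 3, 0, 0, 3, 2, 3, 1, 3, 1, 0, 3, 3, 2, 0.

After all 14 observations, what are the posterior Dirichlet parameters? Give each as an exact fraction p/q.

alpha_1=28/5, alpha_2=13, alpha_3=22/5, alpha_4=23/2

obs 1: x=3 → posterior Dirichlet(8/5, 11, 12/5, 13/2)
obs 2: x=0 → posterior Dirichlet(13/5, 11, 12/5, 13/2)
obs 3: x=0 → posterior Dirichlet(18/5, 11, 12/5, 13/2)
obs 4: x=3 → posterior Dirichlet(18/5, 11, 12/5, 15/2)
obs 5: x=2 → posterior Dirichlet(18/5, 11, 17/5, 15/2)
obs 6: x=3 → posterior Dirichlet(18/5, 11, 17/5, 17/2)
obs 7: x=1 → posterior Dirichlet(18/5, 12, 17/5, 17/2)
obs 8: x=3 → posterior Dirichlet(18/5, 12, 17/5, 19/2)
obs 9: x=1 → posterior Dirichlet(18/5, 13, 17/5, 19/2)
obs 10: x=0 → posterior Dirichlet(23/5, 13, 17/5, 19/2)
obs 11: x=3 → posterior Dirichlet(23/5, 13, 17/5, 21/2)
obs 12: x=3 → posterior Dirichlet(23/5, 13, 17/5, 23/2)
obs 13: x=2 → posterior Dirichlet(23/5, 13, 22/5, 23/2)
obs 14: x=0 → posterior Dirichlet(28/5, 13, 22/5, 23/2)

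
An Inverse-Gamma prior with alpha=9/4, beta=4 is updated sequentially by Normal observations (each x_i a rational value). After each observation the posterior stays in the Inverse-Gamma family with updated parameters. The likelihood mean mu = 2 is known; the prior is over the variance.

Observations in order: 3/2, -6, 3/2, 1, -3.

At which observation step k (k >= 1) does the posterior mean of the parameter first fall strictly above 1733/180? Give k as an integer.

k = 2

obs 1: x=3/2 → posterior Inverse-Gamma(11/4, 33/8)
obs 2: x=-6 → posterior Inverse-Gamma(13/4, 289/8)
obs 3: x=3/2 → posterior Inverse-Gamma(15/4, 145/4)
obs 4: x=1 → posterior Inverse-Gamma(17/4, 147/4)
obs 5: x=-3 → posterior Inverse-Gamma(19/4, 197/4)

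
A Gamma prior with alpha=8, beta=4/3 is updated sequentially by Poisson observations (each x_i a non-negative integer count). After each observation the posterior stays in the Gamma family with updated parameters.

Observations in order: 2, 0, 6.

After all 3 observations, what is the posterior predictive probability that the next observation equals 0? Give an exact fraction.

obs 1: x=2 → posterior Gamma(10, 7/3)
obs 2: x=0 → posterior Gamma(10, 10/3)
obs 3: x=6 → posterior Gamma(16, 13/3)

665416609183179841/18446744073709551616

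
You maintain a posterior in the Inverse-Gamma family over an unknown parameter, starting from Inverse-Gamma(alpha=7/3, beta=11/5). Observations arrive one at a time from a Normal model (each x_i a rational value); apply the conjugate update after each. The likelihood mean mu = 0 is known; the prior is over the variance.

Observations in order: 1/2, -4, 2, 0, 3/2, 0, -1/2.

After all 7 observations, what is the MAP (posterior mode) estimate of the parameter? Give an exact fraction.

1629/820

obs 1: x=1/2 → posterior Inverse-Gamma(17/6, 93/40)
obs 2: x=-4 → posterior Inverse-Gamma(10/3, 413/40)
obs 3: x=2 → posterior Inverse-Gamma(23/6, 493/40)
obs 4: x=0 → posterior Inverse-Gamma(13/3, 493/40)
obs 5: x=3/2 → posterior Inverse-Gamma(29/6, 269/20)
obs 6: x=0 → posterior Inverse-Gamma(16/3, 269/20)
obs 7: x=-1/2 → posterior Inverse-Gamma(35/6, 543/40)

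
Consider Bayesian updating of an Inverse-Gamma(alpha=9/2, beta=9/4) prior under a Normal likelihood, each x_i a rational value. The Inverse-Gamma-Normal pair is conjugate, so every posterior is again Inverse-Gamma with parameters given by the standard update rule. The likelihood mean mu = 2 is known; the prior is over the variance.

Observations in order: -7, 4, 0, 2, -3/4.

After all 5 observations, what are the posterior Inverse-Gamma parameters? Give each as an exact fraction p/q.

alpha=7, beta=1617/32

obs 1: x=-7 → posterior Inverse-Gamma(5, 171/4)
obs 2: x=4 → posterior Inverse-Gamma(11/2, 179/4)
obs 3: x=0 → posterior Inverse-Gamma(6, 187/4)
obs 4: x=2 → posterior Inverse-Gamma(13/2, 187/4)
obs 5: x=-3/4 → posterior Inverse-Gamma(7, 1617/32)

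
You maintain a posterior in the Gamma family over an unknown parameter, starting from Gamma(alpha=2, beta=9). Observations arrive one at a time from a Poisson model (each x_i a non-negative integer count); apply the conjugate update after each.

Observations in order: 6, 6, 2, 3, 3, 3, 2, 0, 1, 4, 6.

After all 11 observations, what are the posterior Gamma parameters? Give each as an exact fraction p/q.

obs 1: x=6 → posterior Gamma(8, 10)
obs 2: x=6 → posterior Gamma(14, 11)
obs 3: x=2 → posterior Gamma(16, 12)
obs 4: x=3 → posterior Gamma(19, 13)
obs 5: x=3 → posterior Gamma(22, 14)
obs 6: x=3 → posterior Gamma(25, 15)
obs 7: x=2 → posterior Gamma(27, 16)
obs 8: x=0 → posterior Gamma(27, 17)
obs 9: x=1 → posterior Gamma(28, 18)
obs 10: x=4 → posterior Gamma(32, 19)
obs 11: x=6 → posterior Gamma(38, 20)

alpha=38, beta=20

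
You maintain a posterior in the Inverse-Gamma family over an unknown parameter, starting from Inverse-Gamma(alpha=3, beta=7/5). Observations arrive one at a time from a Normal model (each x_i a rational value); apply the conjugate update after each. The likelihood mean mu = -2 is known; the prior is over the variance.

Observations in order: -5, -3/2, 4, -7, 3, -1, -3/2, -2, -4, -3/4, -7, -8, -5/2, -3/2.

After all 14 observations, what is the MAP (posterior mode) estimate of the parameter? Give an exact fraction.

13309/1760

obs 1: x=-5 → posterior Inverse-Gamma(7/2, 59/10)
obs 2: x=-3/2 → posterior Inverse-Gamma(4, 241/40)
obs 3: x=4 → posterior Inverse-Gamma(9/2, 961/40)
obs 4: x=-7 → posterior Inverse-Gamma(5, 1461/40)
obs 5: x=3 → posterior Inverse-Gamma(11/2, 1961/40)
obs 6: x=-1 → posterior Inverse-Gamma(6, 1981/40)
obs 7: x=-3/2 → posterior Inverse-Gamma(13/2, 993/20)
obs 8: x=-2 → posterior Inverse-Gamma(7, 993/20)
obs 9: x=-4 → posterior Inverse-Gamma(15/2, 1033/20)
obs 10: x=-3/4 → posterior Inverse-Gamma(8, 8389/160)
obs 11: x=-7 → posterior Inverse-Gamma(17/2, 10389/160)
obs 12: x=-8 → posterior Inverse-Gamma(9, 13269/160)
obs 13: x=-5/2 → posterior Inverse-Gamma(19/2, 13289/160)
obs 14: x=-3/2 → posterior Inverse-Gamma(10, 13309/160)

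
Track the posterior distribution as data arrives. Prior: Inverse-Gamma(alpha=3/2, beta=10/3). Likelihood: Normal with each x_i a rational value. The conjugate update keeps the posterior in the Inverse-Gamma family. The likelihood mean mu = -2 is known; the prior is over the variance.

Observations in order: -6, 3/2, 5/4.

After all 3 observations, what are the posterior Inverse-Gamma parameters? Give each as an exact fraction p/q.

alpha=3, beta=2183/96

obs 1: x=-6 → posterior Inverse-Gamma(2, 34/3)
obs 2: x=3/2 → posterior Inverse-Gamma(5/2, 419/24)
obs 3: x=5/4 → posterior Inverse-Gamma(3, 2183/96)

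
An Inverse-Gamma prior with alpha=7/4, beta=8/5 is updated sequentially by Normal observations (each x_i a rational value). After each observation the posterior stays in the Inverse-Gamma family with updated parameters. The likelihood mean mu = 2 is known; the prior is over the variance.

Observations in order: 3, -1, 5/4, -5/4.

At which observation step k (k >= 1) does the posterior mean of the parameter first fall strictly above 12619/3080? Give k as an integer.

obs 1: x=3 → posterior Inverse-Gamma(9/4, 21/10)
obs 2: x=-1 → posterior Inverse-Gamma(11/4, 33/5)
obs 3: x=5/4 → posterior Inverse-Gamma(13/4, 1101/160)
obs 4: x=-5/4 → posterior Inverse-Gamma(15/4, 973/80)

k = 4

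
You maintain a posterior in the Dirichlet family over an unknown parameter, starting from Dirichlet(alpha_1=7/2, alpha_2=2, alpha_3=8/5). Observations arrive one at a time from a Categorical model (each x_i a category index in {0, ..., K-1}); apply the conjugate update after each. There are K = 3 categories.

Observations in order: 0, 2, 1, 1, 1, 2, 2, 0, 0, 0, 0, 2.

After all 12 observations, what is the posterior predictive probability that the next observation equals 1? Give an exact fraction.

obs 1: x=0 → posterior Dirichlet(9/2, 2, 8/5)
obs 2: x=2 → posterior Dirichlet(9/2, 2, 13/5)
obs 3: x=1 → posterior Dirichlet(9/2, 3, 13/5)
obs 4: x=1 → posterior Dirichlet(9/2, 4, 13/5)
obs 5: x=1 → posterior Dirichlet(9/2, 5, 13/5)
obs 6: x=2 → posterior Dirichlet(9/2, 5, 18/5)
obs 7: x=2 → posterior Dirichlet(9/2, 5, 23/5)
obs 8: x=0 → posterior Dirichlet(11/2, 5, 23/5)
obs 9: x=0 → posterior Dirichlet(13/2, 5, 23/5)
obs 10: x=0 → posterior Dirichlet(15/2, 5, 23/5)
obs 11: x=0 → posterior Dirichlet(17/2, 5, 23/5)
obs 12: x=2 → posterior Dirichlet(17/2, 5, 28/5)

50/191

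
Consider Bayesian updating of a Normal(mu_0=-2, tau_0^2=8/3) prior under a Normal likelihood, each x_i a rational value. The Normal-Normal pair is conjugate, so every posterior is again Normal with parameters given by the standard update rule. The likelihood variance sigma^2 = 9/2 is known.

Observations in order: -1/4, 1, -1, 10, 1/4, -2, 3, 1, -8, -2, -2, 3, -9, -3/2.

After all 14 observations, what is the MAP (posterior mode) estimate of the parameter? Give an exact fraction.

-174/251

obs 1: x=-1/4 → posterior Normal(-58/43, 72/43)
obs 2: x=1 → posterior Normal(-42/59, 72/59)
obs 3: x=-1 → posterior Normal(-58/75, 24/25)
obs 4: x=10 → posterior Normal(102/91, 72/91)
obs 5: x=1/4 → posterior Normal(106/107, 72/107)
obs 6: x=-2 → posterior Normal(74/123, 24/41)
obs 7: x=3 → posterior Normal(122/139, 72/139)
obs 8: x=1 → posterior Normal(138/155, 72/155)
obs 9: x=-8 → posterior Normal(10/171, 8/19)
obs 10: x=-2 → posterior Normal(-2/17, 72/187)
obs 11: x=-2 → posterior Normal(-54/203, 72/203)
obs 12: x=3 → posterior Normal(-2/73, 24/73)
obs 13: x=-9 → posterior Normal(-30/47, 72/235)
obs 14: x=-3/2 → posterior Normal(-174/251, 72/251)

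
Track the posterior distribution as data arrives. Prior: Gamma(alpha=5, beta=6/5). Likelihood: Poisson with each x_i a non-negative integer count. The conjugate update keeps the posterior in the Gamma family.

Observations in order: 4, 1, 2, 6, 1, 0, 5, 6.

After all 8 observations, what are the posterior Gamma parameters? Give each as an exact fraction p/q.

obs 1: x=4 → posterior Gamma(9, 11/5)
obs 2: x=1 → posterior Gamma(10, 16/5)
obs 3: x=2 → posterior Gamma(12, 21/5)
obs 4: x=6 → posterior Gamma(18, 26/5)
obs 5: x=1 → posterior Gamma(19, 31/5)
obs 6: x=0 → posterior Gamma(19, 36/5)
obs 7: x=5 → posterior Gamma(24, 41/5)
obs 8: x=6 → posterior Gamma(30, 46/5)

alpha=30, beta=46/5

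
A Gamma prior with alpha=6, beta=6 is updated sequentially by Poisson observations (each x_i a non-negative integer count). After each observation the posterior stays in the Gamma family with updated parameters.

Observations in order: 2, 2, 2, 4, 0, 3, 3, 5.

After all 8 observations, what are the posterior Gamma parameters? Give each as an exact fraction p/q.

alpha=27, beta=14

obs 1: x=2 → posterior Gamma(8, 7)
obs 2: x=2 → posterior Gamma(10, 8)
obs 3: x=2 → posterior Gamma(12, 9)
obs 4: x=4 → posterior Gamma(16, 10)
obs 5: x=0 → posterior Gamma(16, 11)
obs 6: x=3 → posterior Gamma(19, 12)
obs 7: x=3 → posterior Gamma(22, 13)
obs 8: x=5 → posterior Gamma(27, 14)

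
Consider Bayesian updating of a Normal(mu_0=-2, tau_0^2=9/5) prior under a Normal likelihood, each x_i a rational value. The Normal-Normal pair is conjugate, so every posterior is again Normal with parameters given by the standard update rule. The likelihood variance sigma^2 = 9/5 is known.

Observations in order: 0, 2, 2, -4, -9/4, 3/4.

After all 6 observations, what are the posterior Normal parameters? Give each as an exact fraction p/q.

obs 1: x=0 → posterior Normal(-1, 9/10)
obs 2: x=2 → posterior Normal(0, 3/5)
obs 3: x=2 → posterior Normal(1/2, 9/20)
obs 4: x=-4 → posterior Normal(-2/5, 9/25)
obs 5: x=-9/4 → posterior Normal(-17/24, 3/10)
obs 6: x=3/4 → posterior Normal(-1/2, 9/35)

mu_0=-1/2, tau_0^2=9/35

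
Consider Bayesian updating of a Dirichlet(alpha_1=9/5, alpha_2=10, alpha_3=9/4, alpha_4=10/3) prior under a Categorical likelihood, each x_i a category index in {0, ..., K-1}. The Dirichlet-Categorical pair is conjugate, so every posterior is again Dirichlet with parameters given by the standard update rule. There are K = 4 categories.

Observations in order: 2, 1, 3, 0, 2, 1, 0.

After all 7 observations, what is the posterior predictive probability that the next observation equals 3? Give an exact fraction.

obs 1: x=2 → posterior Dirichlet(9/5, 10, 13/4, 10/3)
obs 2: x=1 → posterior Dirichlet(9/5, 11, 13/4, 10/3)
obs 3: x=3 → posterior Dirichlet(9/5, 11, 13/4, 13/3)
obs 4: x=0 → posterior Dirichlet(14/5, 11, 13/4, 13/3)
obs 5: x=2 → posterior Dirichlet(14/5, 11, 17/4, 13/3)
obs 6: x=1 → posterior Dirichlet(14/5, 12, 17/4, 13/3)
obs 7: x=0 → posterior Dirichlet(19/5, 12, 17/4, 13/3)

260/1463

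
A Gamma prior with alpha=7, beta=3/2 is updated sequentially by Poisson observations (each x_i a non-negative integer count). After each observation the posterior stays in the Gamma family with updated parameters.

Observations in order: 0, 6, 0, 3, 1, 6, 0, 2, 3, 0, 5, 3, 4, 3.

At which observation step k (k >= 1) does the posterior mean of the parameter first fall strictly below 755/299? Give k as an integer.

obs 1: x=0 → posterior Gamma(7, 5/2)
obs 2: x=6 → posterior Gamma(13, 7/2)
obs 3: x=0 → posterior Gamma(13, 9/2)
obs 4: x=3 → posterior Gamma(16, 11/2)
obs 5: x=1 → posterior Gamma(17, 13/2)
obs 6: x=6 → posterior Gamma(23, 15/2)
obs 7: x=0 → posterior Gamma(23, 17/2)
obs 8: x=2 → posterior Gamma(25, 19/2)
obs 9: x=3 → posterior Gamma(28, 21/2)
obs 10: x=0 → posterior Gamma(28, 23/2)
obs 11: x=5 → posterior Gamma(33, 25/2)
obs 12: x=3 → posterior Gamma(36, 27/2)
obs 13: x=4 → posterior Gamma(40, 29/2)
obs 14: x=3 → posterior Gamma(43, 31/2)

k = 10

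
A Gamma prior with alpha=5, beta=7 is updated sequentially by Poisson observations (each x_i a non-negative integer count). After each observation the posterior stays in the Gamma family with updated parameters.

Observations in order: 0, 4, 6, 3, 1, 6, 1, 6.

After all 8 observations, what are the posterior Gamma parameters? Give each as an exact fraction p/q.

alpha=32, beta=15

obs 1: x=0 → posterior Gamma(5, 8)
obs 2: x=4 → posterior Gamma(9, 9)
obs 3: x=6 → posterior Gamma(15, 10)
obs 4: x=3 → posterior Gamma(18, 11)
obs 5: x=1 → posterior Gamma(19, 12)
obs 6: x=6 → posterior Gamma(25, 13)
obs 7: x=1 → posterior Gamma(26, 14)
obs 8: x=6 → posterior Gamma(32, 15)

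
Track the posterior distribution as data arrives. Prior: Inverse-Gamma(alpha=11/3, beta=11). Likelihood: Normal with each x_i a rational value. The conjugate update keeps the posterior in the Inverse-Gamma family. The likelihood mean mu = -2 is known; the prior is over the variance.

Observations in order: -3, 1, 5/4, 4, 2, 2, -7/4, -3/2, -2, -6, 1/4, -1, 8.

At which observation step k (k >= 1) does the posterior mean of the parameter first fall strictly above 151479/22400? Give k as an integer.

obs 1: x=-3 → posterior Inverse-Gamma(25/6, 23/2)
obs 2: x=1 → posterior Inverse-Gamma(14/3, 16)
obs 3: x=5/4 → posterior Inverse-Gamma(31/6, 681/32)
obs 4: x=4 → posterior Inverse-Gamma(17/3, 1257/32)
obs 5: x=2 → posterior Inverse-Gamma(37/6, 1513/32)
obs 6: x=2 → posterior Inverse-Gamma(20/3, 1769/32)
obs 7: x=-7/4 → posterior Inverse-Gamma(43/6, 885/16)
obs 8: x=-3/2 → posterior Inverse-Gamma(23/3, 887/16)
obs 9: x=-2 → posterior Inverse-Gamma(49/6, 887/16)
obs 10: x=-6 → posterior Inverse-Gamma(26/3, 1015/16)
obs 11: x=1/4 → posterior Inverse-Gamma(55/6, 2111/32)
obs 12: x=-1 → posterior Inverse-Gamma(29/3, 2127/32)
obs 13: x=8 → posterior Inverse-Gamma(61/6, 3727/32)

k = 4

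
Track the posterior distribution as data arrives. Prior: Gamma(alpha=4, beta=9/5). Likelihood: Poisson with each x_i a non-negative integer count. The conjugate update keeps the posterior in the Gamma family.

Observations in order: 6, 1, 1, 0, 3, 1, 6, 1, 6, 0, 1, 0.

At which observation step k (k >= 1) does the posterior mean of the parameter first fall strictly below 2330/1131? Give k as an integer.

obs 1: x=6 → posterior Gamma(10, 14/5)
obs 2: x=1 → posterior Gamma(11, 19/5)
obs 3: x=1 → posterior Gamma(12, 24/5)
obs 4: x=0 → posterior Gamma(12, 29/5)
obs 5: x=3 → posterior Gamma(15, 34/5)
obs 6: x=1 → posterior Gamma(16, 39/5)
obs 7: x=6 → posterior Gamma(22, 44/5)
obs 8: x=1 → posterior Gamma(23, 49/5)
obs 9: x=6 → posterior Gamma(29, 54/5)
obs 10: x=0 → posterior Gamma(29, 59/5)
obs 11: x=1 → posterior Gamma(30, 64/5)
obs 12: x=0 → posterior Gamma(30, 69/5)

k = 6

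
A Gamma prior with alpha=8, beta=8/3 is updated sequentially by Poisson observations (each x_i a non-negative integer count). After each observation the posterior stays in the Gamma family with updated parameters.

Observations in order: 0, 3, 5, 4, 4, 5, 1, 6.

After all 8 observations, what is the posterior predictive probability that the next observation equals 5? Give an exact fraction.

245039821182541876406290188185792316806587628031278411251974144/2026701637367441248906745657885403807085822336375713348388671875

obs 1: x=0 → posterior Gamma(8, 11/3)
obs 2: x=3 → posterior Gamma(11, 14/3)
obs 3: x=5 → posterior Gamma(16, 17/3)
obs 4: x=4 → posterior Gamma(20, 20/3)
obs 5: x=4 → posterior Gamma(24, 23/3)
obs 6: x=5 → posterior Gamma(29, 26/3)
obs 7: x=1 → posterior Gamma(30, 29/3)
obs 8: x=6 → posterior Gamma(36, 32/3)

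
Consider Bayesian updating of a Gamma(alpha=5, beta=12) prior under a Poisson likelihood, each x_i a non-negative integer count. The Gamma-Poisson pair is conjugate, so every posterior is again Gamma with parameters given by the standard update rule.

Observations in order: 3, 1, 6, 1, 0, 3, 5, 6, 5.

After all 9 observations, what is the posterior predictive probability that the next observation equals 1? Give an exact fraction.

663350957025179465703431476001393435348240954535/2124303230726006271483826780841554627491524509696

obs 1: x=3 → posterior Gamma(8, 13)
obs 2: x=1 → posterior Gamma(9, 14)
obs 3: x=6 → posterior Gamma(15, 15)
obs 4: x=1 → posterior Gamma(16, 16)
obs 5: x=0 → posterior Gamma(16, 17)
obs 6: x=3 → posterior Gamma(19, 18)
obs 7: x=5 → posterior Gamma(24, 19)
obs 8: x=6 → posterior Gamma(30, 20)
obs 9: x=5 → posterior Gamma(35, 21)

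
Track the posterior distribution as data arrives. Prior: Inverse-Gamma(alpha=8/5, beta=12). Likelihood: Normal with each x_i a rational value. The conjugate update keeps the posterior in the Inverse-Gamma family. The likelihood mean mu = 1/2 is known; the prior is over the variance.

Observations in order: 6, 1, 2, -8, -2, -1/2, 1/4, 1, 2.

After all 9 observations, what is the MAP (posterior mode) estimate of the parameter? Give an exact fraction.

obs 1: x=6 → posterior Inverse-Gamma(21/10, 217/8)
obs 2: x=1 → posterior Inverse-Gamma(13/5, 109/4)
obs 3: x=2 → posterior Inverse-Gamma(31/10, 227/8)
obs 4: x=-8 → posterior Inverse-Gamma(18/5, 129/2)
obs 5: x=-2 → posterior Inverse-Gamma(41/10, 541/8)
obs 6: x=-1/2 → posterior Inverse-Gamma(23/5, 545/8)
obs 7: x=1/4 → posterior Inverse-Gamma(51/10, 2181/32)
obs 8: x=1 → posterior Inverse-Gamma(28/5, 2185/32)
obs 9: x=2 → posterior Inverse-Gamma(61/10, 2221/32)

11105/1136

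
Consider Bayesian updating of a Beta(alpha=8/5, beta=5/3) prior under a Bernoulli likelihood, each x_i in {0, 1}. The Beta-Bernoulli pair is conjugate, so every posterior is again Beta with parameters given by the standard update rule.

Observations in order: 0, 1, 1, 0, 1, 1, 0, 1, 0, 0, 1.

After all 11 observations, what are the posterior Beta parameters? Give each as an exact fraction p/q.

obs 1: x=0 → posterior Beta(8/5, 8/3)
obs 2: x=1 → posterior Beta(13/5, 8/3)
obs 3: x=1 → posterior Beta(18/5, 8/3)
obs 4: x=0 → posterior Beta(18/5, 11/3)
obs 5: x=1 → posterior Beta(23/5, 11/3)
obs 6: x=1 → posterior Beta(28/5, 11/3)
obs 7: x=0 → posterior Beta(28/5, 14/3)
obs 8: x=1 → posterior Beta(33/5, 14/3)
obs 9: x=0 → posterior Beta(33/5, 17/3)
obs 10: x=0 → posterior Beta(33/5, 20/3)
obs 11: x=1 → posterior Beta(38/5, 20/3)

alpha=38/5, beta=20/3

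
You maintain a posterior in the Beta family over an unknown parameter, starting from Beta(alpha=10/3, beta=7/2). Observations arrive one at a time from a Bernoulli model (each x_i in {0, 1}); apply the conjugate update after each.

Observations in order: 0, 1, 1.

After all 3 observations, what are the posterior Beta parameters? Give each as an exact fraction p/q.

obs 1: x=0 → posterior Beta(10/3, 9/2)
obs 2: x=1 → posterior Beta(13/3, 9/2)
obs 3: x=1 → posterior Beta(16/3, 9/2)

alpha=16/3, beta=9/2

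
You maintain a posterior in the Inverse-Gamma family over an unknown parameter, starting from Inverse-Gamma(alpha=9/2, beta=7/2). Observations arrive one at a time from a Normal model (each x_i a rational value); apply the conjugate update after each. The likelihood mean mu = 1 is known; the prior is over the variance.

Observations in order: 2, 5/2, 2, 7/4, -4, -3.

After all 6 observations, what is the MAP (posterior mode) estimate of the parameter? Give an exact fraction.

845/272

obs 1: x=2 → posterior Inverse-Gamma(5, 4)
obs 2: x=5/2 → posterior Inverse-Gamma(11/2, 41/8)
obs 3: x=2 → posterior Inverse-Gamma(6, 45/8)
obs 4: x=7/4 → posterior Inverse-Gamma(13/2, 189/32)
obs 5: x=-4 → posterior Inverse-Gamma(7, 589/32)
obs 6: x=-3 → posterior Inverse-Gamma(15/2, 845/32)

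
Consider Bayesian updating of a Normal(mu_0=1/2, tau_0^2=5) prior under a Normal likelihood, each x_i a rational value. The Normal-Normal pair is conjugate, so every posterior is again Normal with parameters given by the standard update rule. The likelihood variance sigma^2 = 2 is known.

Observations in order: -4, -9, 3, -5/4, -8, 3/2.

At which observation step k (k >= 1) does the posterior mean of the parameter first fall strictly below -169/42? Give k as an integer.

k = 2

obs 1: x=-4 → posterior Normal(-19/7, 10/7)
obs 2: x=-9 → posterior Normal(-16/3, 5/6)
obs 3: x=3 → posterior Normal(-49/17, 10/17)
obs 4: x=-5/4 → posterior Normal(-221/88, 5/11)
obs 5: x=-8 → posterior Normal(-127/36, 10/27)
obs 6: x=3/2 → posterior Normal(-351/128, 5/16)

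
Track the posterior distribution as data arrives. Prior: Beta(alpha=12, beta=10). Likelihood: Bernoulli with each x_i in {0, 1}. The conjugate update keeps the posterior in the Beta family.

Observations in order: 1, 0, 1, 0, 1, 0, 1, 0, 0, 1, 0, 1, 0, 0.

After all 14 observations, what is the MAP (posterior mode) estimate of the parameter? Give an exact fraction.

1/2

obs 1: x=1 → posterior Beta(13, 10)
obs 2: x=0 → posterior Beta(13, 11)
obs 3: x=1 → posterior Beta(14, 11)
obs 4: x=0 → posterior Beta(14, 12)
obs 5: x=1 → posterior Beta(15, 12)
obs 6: x=0 → posterior Beta(15, 13)
obs 7: x=1 → posterior Beta(16, 13)
obs 8: x=0 → posterior Beta(16, 14)
obs 9: x=0 → posterior Beta(16, 15)
obs 10: x=1 → posterior Beta(17, 15)
obs 11: x=0 → posterior Beta(17, 16)
obs 12: x=1 → posterior Beta(18, 16)
obs 13: x=0 → posterior Beta(18, 17)
obs 14: x=0 → posterior Beta(18, 18)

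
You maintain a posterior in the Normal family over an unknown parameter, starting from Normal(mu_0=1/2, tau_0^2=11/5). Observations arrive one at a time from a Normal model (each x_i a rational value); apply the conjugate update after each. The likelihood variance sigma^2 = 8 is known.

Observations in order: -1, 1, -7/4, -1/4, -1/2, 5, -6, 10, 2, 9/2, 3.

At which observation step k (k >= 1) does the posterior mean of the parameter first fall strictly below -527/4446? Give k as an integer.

obs 1: x=-1 → posterior Normal(3/17, 88/51)
obs 2: x=1 → posterior Normal(10/31, 44/31)
obs 3: x=-7/4 → posterior Normal(3/292, 88/73)
obs 4: x=-1/4 → posterior Normal(-1/42, 22/21)
obs 5: x=-1/2 → posterior Normal(-3/38, 88/95)
obs 6: x=5 → posterior Normal(95/212, 44/53)
obs 7: x=-6 → posterior Normal(-37/234, 88/117)
obs 8: x=10 → posterior Normal(183/256, 11/16)
obs 9: x=2 → posterior Normal(227/278, 88/139)
obs 10: x=9/2 → posterior Normal(163/150, 44/75)
obs 11: x=3 → posterior Normal(28/23, 88/161)

k = 7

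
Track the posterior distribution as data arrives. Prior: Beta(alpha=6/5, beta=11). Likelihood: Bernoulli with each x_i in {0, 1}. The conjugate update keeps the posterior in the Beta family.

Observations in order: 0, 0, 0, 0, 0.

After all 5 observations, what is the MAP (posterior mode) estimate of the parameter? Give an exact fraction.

1/76

obs 1: x=0 → posterior Beta(6/5, 12)
obs 2: x=0 → posterior Beta(6/5, 13)
obs 3: x=0 → posterior Beta(6/5, 14)
obs 4: x=0 → posterior Beta(6/5, 15)
obs 5: x=0 → posterior Beta(6/5, 16)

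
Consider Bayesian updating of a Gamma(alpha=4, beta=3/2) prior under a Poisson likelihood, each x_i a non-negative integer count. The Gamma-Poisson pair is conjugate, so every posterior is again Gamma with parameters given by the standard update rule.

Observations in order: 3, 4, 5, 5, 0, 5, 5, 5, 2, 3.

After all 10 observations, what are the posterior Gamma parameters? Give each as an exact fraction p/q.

alpha=41, beta=23/2

obs 1: x=3 → posterior Gamma(7, 5/2)
obs 2: x=4 → posterior Gamma(11, 7/2)
obs 3: x=5 → posterior Gamma(16, 9/2)
obs 4: x=5 → posterior Gamma(21, 11/2)
obs 5: x=0 → posterior Gamma(21, 13/2)
obs 6: x=5 → posterior Gamma(26, 15/2)
obs 7: x=5 → posterior Gamma(31, 17/2)
obs 8: x=5 → posterior Gamma(36, 19/2)
obs 9: x=2 → posterior Gamma(38, 21/2)
obs 10: x=3 → posterior Gamma(41, 23/2)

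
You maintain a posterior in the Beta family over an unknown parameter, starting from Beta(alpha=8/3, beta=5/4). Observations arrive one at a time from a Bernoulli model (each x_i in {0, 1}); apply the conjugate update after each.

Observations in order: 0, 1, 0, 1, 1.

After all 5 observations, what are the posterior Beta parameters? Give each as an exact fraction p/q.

obs 1: x=0 → posterior Beta(8/3, 9/4)
obs 2: x=1 → posterior Beta(11/3, 9/4)
obs 3: x=0 → posterior Beta(11/3, 13/4)
obs 4: x=1 → posterior Beta(14/3, 13/4)
obs 5: x=1 → posterior Beta(17/3, 13/4)

alpha=17/3, beta=13/4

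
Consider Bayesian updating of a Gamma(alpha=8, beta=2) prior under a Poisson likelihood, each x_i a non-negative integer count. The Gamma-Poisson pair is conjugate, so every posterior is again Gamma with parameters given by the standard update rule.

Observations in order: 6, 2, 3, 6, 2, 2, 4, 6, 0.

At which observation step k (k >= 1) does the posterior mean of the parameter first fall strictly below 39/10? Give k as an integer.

obs 1: x=6 → posterior Gamma(14, 3)
obs 2: x=2 → posterior Gamma(16, 4)
obs 3: x=3 → posterior Gamma(19, 5)
obs 4: x=6 → posterior Gamma(25, 6)
obs 5: x=2 → posterior Gamma(27, 7)
obs 6: x=2 → posterior Gamma(29, 8)
obs 7: x=4 → posterior Gamma(33, 9)
obs 8: x=6 → posterior Gamma(39, 10)
obs 9: x=0 → posterior Gamma(39, 11)

k = 3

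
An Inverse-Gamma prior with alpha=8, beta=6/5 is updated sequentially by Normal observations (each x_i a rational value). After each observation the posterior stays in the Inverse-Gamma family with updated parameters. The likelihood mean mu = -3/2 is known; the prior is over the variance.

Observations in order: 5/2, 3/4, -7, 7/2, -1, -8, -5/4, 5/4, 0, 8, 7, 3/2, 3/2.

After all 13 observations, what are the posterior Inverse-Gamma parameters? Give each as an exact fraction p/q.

obs 1: x=5/2 → posterior Inverse-Gamma(17/2, 46/5)
obs 2: x=3/4 → posterior Inverse-Gamma(9, 1877/160)
obs 3: x=-7 → posterior Inverse-Gamma(19/2, 4297/160)
obs 4: x=7/2 → posterior Inverse-Gamma(10, 6297/160)
obs 5: x=-1 → posterior Inverse-Gamma(21/2, 6317/160)
obs 6: x=-8 → posterior Inverse-Gamma(11, 9697/160)
obs 7: x=-5/4 → posterior Inverse-Gamma(23/2, 4851/80)
obs 8: x=5/4 → posterior Inverse-Gamma(12, 10307/160)
obs 9: x=0 → posterior Inverse-Gamma(25/2, 10487/160)
obs 10: x=8 → posterior Inverse-Gamma(13, 17707/160)
obs 11: x=7 → posterior Inverse-Gamma(27/2, 23487/160)
obs 12: x=3/2 → posterior Inverse-Gamma(14, 24207/160)
obs 13: x=3/2 → posterior Inverse-Gamma(29/2, 24927/160)

alpha=29/2, beta=24927/160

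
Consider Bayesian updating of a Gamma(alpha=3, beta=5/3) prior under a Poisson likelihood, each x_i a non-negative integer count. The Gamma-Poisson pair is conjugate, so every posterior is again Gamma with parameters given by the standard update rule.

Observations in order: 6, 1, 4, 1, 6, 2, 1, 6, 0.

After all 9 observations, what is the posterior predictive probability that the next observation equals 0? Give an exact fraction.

obs 1: x=6 → posterior Gamma(9, 8/3)
obs 2: x=1 → posterior Gamma(10, 11/3)
obs 3: x=4 → posterior Gamma(14, 14/3)
obs 4: x=1 → posterior Gamma(15, 17/3)
obs 5: x=6 → posterior Gamma(21, 20/3)
obs 6: x=2 → posterior Gamma(23, 23/3)
obs 7: x=1 → posterior Gamma(24, 26/3)
obs 8: x=6 → posterior Gamma(30, 29/3)
obs 9: x=0 → posterior Gamma(30, 32/3)

1427247692705959881058285969449495136382746624/20991396429661901749543146230280399322509765625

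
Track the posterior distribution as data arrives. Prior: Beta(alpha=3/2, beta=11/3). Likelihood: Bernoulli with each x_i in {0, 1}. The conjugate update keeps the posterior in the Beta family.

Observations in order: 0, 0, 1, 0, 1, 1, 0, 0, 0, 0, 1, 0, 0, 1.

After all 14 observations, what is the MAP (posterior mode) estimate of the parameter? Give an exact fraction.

33/103

obs 1: x=0 → posterior Beta(3/2, 14/3)
obs 2: x=0 → posterior Beta(3/2, 17/3)
obs 3: x=1 → posterior Beta(5/2, 17/3)
obs 4: x=0 → posterior Beta(5/2, 20/3)
obs 5: x=1 → posterior Beta(7/2, 20/3)
obs 6: x=1 → posterior Beta(9/2, 20/3)
obs 7: x=0 → posterior Beta(9/2, 23/3)
obs 8: x=0 → posterior Beta(9/2, 26/3)
obs 9: x=0 → posterior Beta(9/2, 29/3)
obs 10: x=0 → posterior Beta(9/2, 32/3)
obs 11: x=1 → posterior Beta(11/2, 32/3)
obs 12: x=0 → posterior Beta(11/2, 35/3)
obs 13: x=0 → posterior Beta(11/2, 38/3)
obs 14: x=1 → posterior Beta(13/2, 38/3)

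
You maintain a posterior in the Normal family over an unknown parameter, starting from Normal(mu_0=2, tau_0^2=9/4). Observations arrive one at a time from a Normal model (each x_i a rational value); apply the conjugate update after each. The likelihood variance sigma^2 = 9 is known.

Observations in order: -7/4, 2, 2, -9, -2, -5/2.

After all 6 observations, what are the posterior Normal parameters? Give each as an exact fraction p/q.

obs 1: x=-7/4 → posterior Normal(5/4, 9/5)
obs 2: x=2 → posterior Normal(11/8, 3/2)
obs 3: x=2 → posterior Normal(41/28, 9/7)
obs 4: x=-9 → posterior Normal(5/32, 9/8)
obs 5: x=-2 → posterior Normal(-1/12, 1)
obs 6: x=-5/2 → posterior Normal(-13/40, 9/10)

mu_0=-13/40, tau_0^2=9/10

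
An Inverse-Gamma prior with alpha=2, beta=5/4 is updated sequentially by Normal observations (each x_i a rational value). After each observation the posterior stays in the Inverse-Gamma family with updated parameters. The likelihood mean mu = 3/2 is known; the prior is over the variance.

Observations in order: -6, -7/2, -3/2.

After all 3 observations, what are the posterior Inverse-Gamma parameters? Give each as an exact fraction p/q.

alpha=7/2, beta=371/8

obs 1: x=-6 → posterior Inverse-Gamma(5/2, 235/8)
obs 2: x=-7/2 → posterior Inverse-Gamma(3, 335/8)
obs 3: x=-3/2 → posterior Inverse-Gamma(7/2, 371/8)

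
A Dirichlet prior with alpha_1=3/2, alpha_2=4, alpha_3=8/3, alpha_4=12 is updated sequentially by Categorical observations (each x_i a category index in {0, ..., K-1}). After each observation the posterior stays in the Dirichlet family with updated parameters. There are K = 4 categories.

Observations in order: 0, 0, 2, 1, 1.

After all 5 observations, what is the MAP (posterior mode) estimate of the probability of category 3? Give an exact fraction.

obs 1: x=0 → posterior Dirichlet(5/2, 4, 8/3, 12)
obs 2: x=0 → posterior Dirichlet(7/2, 4, 8/3, 12)
obs 3: x=2 → posterior Dirichlet(7/2, 4, 11/3, 12)
obs 4: x=1 → posterior Dirichlet(7/2, 5, 11/3, 12)
obs 5: x=1 → posterior Dirichlet(7/2, 6, 11/3, 12)

66/127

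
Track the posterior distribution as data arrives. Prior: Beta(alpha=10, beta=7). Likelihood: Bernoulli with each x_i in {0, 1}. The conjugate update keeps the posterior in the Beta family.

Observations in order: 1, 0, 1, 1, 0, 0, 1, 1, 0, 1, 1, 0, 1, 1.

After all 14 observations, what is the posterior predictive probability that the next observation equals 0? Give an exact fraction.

12/31

obs 1: x=1 → posterior Beta(11, 7)
obs 2: x=0 → posterior Beta(11, 8)
obs 3: x=1 → posterior Beta(12, 8)
obs 4: x=1 → posterior Beta(13, 8)
obs 5: x=0 → posterior Beta(13, 9)
obs 6: x=0 → posterior Beta(13, 10)
obs 7: x=1 → posterior Beta(14, 10)
obs 8: x=1 → posterior Beta(15, 10)
obs 9: x=0 → posterior Beta(15, 11)
obs 10: x=1 → posterior Beta(16, 11)
obs 11: x=1 → posterior Beta(17, 11)
obs 12: x=0 → posterior Beta(17, 12)
obs 13: x=1 → posterior Beta(18, 12)
obs 14: x=1 → posterior Beta(19, 12)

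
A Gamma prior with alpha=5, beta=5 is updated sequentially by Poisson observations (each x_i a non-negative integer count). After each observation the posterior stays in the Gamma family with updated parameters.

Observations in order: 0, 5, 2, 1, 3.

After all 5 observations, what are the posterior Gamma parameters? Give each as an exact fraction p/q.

alpha=16, beta=10

obs 1: x=0 → posterior Gamma(5, 6)
obs 2: x=5 → posterior Gamma(10, 7)
obs 3: x=2 → posterior Gamma(12, 8)
obs 4: x=1 → posterior Gamma(13, 9)
obs 5: x=3 → posterior Gamma(16, 10)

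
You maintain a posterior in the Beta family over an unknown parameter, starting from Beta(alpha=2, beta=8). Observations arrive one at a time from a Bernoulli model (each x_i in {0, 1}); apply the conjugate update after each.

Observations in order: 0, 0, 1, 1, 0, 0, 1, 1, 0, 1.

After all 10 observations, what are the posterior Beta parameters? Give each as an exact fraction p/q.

obs 1: x=0 → posterior Beta(2, 9)
obs 2: x=0 → posterior Beta(2, 10)
obs 3: x=1 → posterior Beta(3, 10)
obs 4: x=1 → posterior Beta(4, 10)
obs 5: x=0 → posterior Beta(4, 11)
obs 6: x=0 → posterior Beta(4, 12)
obs 7: x=1 → posterior Beta(5, 12)
obs 8: x=1 → posterior Beta(6, 12)
obs 9: x=0 → posterior Beta(6, 13)
obs 10: x=1 → posterior Beta(7, 13)

alpha=7, beta=13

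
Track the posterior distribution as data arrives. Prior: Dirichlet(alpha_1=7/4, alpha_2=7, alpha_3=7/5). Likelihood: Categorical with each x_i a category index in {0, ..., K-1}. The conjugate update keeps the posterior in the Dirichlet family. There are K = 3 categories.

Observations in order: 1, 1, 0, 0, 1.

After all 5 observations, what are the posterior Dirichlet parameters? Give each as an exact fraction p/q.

obs 1: x=1 → posterior Dirichlet(7/4, 8, 7/5)
obs 2: x=1 → posterior Dirichlet(7/4, 9, 7/5)
obs 3: x=0 → posterior Dirichlet(11/4, 9, 7/5)
obs 4: x=0 → posterior Dirichlet(15/4, 9, 7/5)
obs 5: x=1 → posterior Dirichlet(15/4, 10, 7/5)

alpha_1=15/4, alpha_2=10, alpha_3=7/5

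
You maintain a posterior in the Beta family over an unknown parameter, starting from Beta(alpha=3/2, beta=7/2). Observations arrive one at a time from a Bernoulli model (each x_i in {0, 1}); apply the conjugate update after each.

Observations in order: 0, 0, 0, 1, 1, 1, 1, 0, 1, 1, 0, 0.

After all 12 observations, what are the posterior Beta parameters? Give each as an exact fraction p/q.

obs 1: x=0 → posterior Beta(3/2, 9/2)
obs 2: x=0 → posterior Beta(3/2, 11/2)
obs 3: x=0 → posterior Beta(3/2, 13/2)
obs 4: x=1 → posterior Beta(5/2, 13/2)
obs 5: x=1 → posterior Beta(7/2, 13/2)
obs 6: x=1 → posterior Beta(9/2, 13/2)
obs 7: x=1 → posterior Beta(11/2, 13/2)
obs 8: x=0 → posterior Beta(11/2, 15/2)
obs 9: x=1 → posterior Beta(13/2, 15/2)
obs 10: x=1 → posterior Beta(15/2, 15/2)
obs 11: x=0 → posterior Beta(15/2, 17/2)
obs 12: x=0 → posterior Beta(15/2, 19/2)

alpha=15/2, beta=19/2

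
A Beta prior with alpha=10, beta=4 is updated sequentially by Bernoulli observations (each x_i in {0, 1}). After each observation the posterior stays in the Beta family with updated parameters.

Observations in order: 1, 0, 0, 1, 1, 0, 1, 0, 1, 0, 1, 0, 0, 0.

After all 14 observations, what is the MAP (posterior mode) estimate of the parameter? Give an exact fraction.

obs 1: x=1 → posterior Beta(11, 4)
obs 2: x=0 → posterior Beta(11, 5)
obs 3: x=0 → posterior Beta(11, 6)
obs 4: x=1 → posterior Beta(12, 6)
obs 5: x=1 → posterior Beta(13, 6)
obs 6: x=0 → posterior Beta(13, 7)
obs 7: x=1 → posterior Beta(14, 7)
obs 8: x=0 → posterior Beta(14, 8)
obs 9: x=1 → posterior Beta(15, 8)
obs 10: x=0 → posterior Beta(15, 9)
obs 11: x=1 → posterior Beta(16, 9)
obs 12: x=0 → posterior Beta(16, 10)
obs 13: x=0 → posterior Beta(16, 11)
obs 14: x=0 → posterior Beta(16, 12)

15/26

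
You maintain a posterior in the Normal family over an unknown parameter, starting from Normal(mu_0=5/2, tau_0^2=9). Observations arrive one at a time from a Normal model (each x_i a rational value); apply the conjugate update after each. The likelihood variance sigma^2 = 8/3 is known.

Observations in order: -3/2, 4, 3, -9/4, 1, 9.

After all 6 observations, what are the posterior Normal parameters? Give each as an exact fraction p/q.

mu_0=1511/680, tau_0^2=36/85

obs 1: x=-3/2 → posterior Normal(-41/70, 72/35)
obs 2: x=4 → posterior Normal(175/124, 36/31)
obs 3: x=3 → posterior Normal(337/178, 72/89)
obs 4: x=-9/4 → posterior Normal(431/464, 18/29)
obs 5: x=1 → posterior Normal(49/52, 72/143)
obs 6: x=9 → posterior Normal(1511/680, 36/85)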